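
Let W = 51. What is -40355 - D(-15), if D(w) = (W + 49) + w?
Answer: -40440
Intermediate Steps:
D(w) = 100 + w (D(w) = (51 + 49) + w = 100 + w)
-40355 - D(-15) = -40355 - (100 - 15) = -40355 - 1*85 = -40355 - 85 = -40440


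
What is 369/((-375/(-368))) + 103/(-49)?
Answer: 2205061/6125 ≈ 360.01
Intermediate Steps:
369/((-375/(-368))) + 103/(-49) = 369/((-375*(-1/368))) + 103*(-1/49) = 369/(375/368) - 103/49 = 369*(368/375) - 103/49 = 45264/125 - 103/49 = 2205061/6125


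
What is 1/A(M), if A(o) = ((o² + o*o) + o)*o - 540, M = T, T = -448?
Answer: -1/179630620 ≈ -5.5670e-9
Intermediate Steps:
M = -448
A(o) = -540 + o*(o + 2*o²) (A(o) = ((o² + o²) + o)*o - 540 = (2*o² + o)*o - 540 = (o + 2*o²)*o - 540 = o*(o + 2*o²) - 540 = -540 + o*(o + 2*o²))
1/A(M) = 1/(-540 + (-448)² + 2*(-448)³) = 1/(-540 + 200704 + 2*(-89915392)) = 1/(-540 + 200704 - 179830784) = 1/(-179630620) = -1/179630620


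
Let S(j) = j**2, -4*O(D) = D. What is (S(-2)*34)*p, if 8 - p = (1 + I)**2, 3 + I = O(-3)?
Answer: 1751/2 ≈ 875.50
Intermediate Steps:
O(D) = -D/4
I = -9/4 (I = -3 - 1/4*(-3) = -3 + 3/4 = -9/4 ≈ -2.2500)
p = 103/16 (p = 8 - (1 - 9/4)**2 = 8 - (-5/4)**2 = 8 - 1*25/16 = 8 - 25/16 = 103/16 ≈ 6.4375)
(S(-2)*34)*p = ((-2)**2*34)*(103/16) = (4*34)*(103/16) = 136*(103/16) = 1751/2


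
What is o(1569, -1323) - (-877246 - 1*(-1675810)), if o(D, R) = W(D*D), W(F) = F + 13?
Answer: 1663210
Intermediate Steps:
W(F) = 13 + F
o(D, R) = 13 + D² (o(D, R) = 13 + D*D = 13 + D²)
o(1569, -1323) - (-877246 - 1*(-1675810)) = (13 + 1569²) - (-877246 - 1*(-1675810)) = (13 + 2461761) - (-877246 + 1675810) = 2461774 - 1*798564 = 2461774 - 798564 = 1663210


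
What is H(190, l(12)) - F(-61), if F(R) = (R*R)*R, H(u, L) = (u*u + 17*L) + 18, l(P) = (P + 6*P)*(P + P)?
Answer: 297371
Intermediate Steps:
l(P) = 14*P² (l(P) = (7*P)*(2*P) = 14*P²)
H(u, L) = 18 + u² + 17*L (H(u, L) = (u² + 17*L) + 18 = 18 + u² + 17*L)
F(R) = R³ (F(R) = R²*R = R³)
H(190, l(12)) - F(-61) = (18 + 190² + 17*(14*12²)) - 1*(-61)³ = (18 + 36100 + 17*(14*144)) - 1*(-226981) = (18 + 36100 + 17*2016) + 226981 = (18 + 36100 + 34272) + 226981 = 70390 + 226981 = 297371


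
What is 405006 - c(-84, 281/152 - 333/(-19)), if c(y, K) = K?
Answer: 3239893/8 ≈ 4.0499e+5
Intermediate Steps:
405006 - c(-84, 281/152 - 333/(-19)) = 405006 - (281/152 - 333/(-19)) = 405006 - (281*(1/152) - 333*(-1/19)) = 405006 - (281/152 + 333/19) = 405006 - 1*155/8 = 405006 - 155/8 = 3239893/8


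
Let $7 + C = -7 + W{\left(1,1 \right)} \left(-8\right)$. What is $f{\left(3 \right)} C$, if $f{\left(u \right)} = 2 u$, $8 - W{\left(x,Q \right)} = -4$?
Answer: $-660$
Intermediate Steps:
$W{\left(x,Q \right)} = 12$ ($W{\left(x,Q \right)} = 8 - -4 = 8 + 4 = 12$)
$C = -110$ ($C = -7 + \left(-7 + 12 \left(-8\right)\right) = -7 - 103 = -110$)
$f{\left(3 \right)} C = 2 \cdot 3 \left(-110\right) = 6 \left(-110\right) = -660$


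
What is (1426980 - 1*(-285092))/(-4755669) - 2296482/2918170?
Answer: -7958712702349/6938925302865 ≈ -1.1470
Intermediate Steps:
(1426980 - 1*(-285092))/(-4755669) - 2296482/2918170 = (1426980 + 285092)*(-1/4755669) - 2296482*1/2918170 = 1712072*(-1/4755669) - 1148241/1459085 = -1712072/4755669 - 1148241/1459085 = -7958712702349/6938925302865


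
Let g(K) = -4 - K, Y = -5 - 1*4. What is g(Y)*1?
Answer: 5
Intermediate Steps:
Y = -9 (Y = -5 - 4 = -9)
g(Y)*1 = (-4 - 1*(-9))*1 = (-4 + 9)*1 = 5*1 = 5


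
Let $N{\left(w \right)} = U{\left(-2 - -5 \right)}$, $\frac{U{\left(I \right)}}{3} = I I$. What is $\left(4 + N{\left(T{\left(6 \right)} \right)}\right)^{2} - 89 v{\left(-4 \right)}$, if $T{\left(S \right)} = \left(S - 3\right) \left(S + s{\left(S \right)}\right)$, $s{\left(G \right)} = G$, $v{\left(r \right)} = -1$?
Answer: $1050$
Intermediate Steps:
$U{\left(I \right)} = 3 I^{2}$ ($U{\left(I \right)} = 3 I I = 3 I^{2}$)
$T{\left(S \right)} = 2 S \left(-3 + S\right)$ ($T{\left(S \right)} = \left(S - 3\right) \left(S + S\right) = \left(-3 + S\right) 2 S = 2 S \left(-3 + S\right)$)
$N{\left(w \right)} = 27$ ($N{\left(w \right)} = 3 \left(-2 - -5\right)^{2} = 3 \left(-2 + 5\right)^{2} = 3 \cdot 3^{2} = 3 \cdot 9 = 27$)
$\left(4 + N{\left(T{\left(6 \right)} \right)}\right)^{2} - 89 v{\left(-4 \right)} = \left(4 + 27\right)^{2} - -89 = 31^{2} + 89 = 961 + 89 = 1050$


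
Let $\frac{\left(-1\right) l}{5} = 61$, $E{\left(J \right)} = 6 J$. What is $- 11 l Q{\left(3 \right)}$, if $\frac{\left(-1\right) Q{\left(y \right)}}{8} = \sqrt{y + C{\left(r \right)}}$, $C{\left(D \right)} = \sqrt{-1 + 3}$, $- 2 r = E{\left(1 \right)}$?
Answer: $- 26840 \sqrt{3 + \sqrt{2}} \approx -56391.0$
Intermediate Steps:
$l = -305$ ($l = \left(-5\right) 61 = -305$)
$r = -3$ ($r = - \frac{6 \cdot 1}{2} = \left(- \frac{1}{2}\right) 6 = -3$)
$C{\left(D \right)} = \sqrt{2}$
$Q{\left(y \right)} = - 8 \sqrt{y + \sqrt{2}}$
$- 11 l Q{\left(3 \right)} = - 11 \left(- 305 \left(- 8 \sqrt{3 + \sqrt{2}}\right)\right) = - 11 \cdot 2440 \sqrt{3 + \sqrt{2}} = - 26840 \sqrt{3 + \sqrt{2}}$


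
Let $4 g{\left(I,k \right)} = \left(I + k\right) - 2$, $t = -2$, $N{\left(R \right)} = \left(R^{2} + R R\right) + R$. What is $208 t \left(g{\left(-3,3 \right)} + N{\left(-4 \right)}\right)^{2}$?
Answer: $-314600$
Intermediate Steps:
$N{\left(R \right)} = R + 2 R^{2}$ ($N{\left(R \right)} = \left(R^{2} + R^{2}\right) + R = 2 R^{2} + R = R + 2 R^{2}$)
$g{\left(I,k \right)} = - \frac{1}{2} + \frac{I}{4} + \frac{k}{4}$ ($g{\left(I,k \right)} = \frac{\left(I + k\right) - 2}{4} = \frac{-2 + I + k}{4} = - \frac{1}{2} + \frac{I}{4} + \frac{k}{4}$)
$208 t \left(g{\left(-3,3 \right)} + N{\left(-4 \right)}\right)^{2} = 208 \left(-2\right) \left(\left(- \frac{1}{2} + \frac{1}{4} \left(-3\right) + \frac{1}{4} \cdot 3\right) - 4 \left(1 + 2 \left(-4\right)\right)\right)^{2} = - 416 \left(\left(- \frac{1}{2} - \frac{3}{4} + \frac{3}{4}\right) - 4 \left(1 - 8\right)\right)^{2} = - 416 \left(- \frac{1}{2} - -28\right)^{2} = - 416 \left(- \frac{1}{2} + 28\right)^{2} = - 416 \left(\frac{55}{2}\right)^{2} = \left(-416\right) \frac{3025}{4} = -314600$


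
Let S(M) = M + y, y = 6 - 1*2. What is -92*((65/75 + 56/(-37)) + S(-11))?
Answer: 390448/555 ≈ 703.51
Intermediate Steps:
y = 4 (y = 6 - 2 = 4)
S(M) = 4 + M (S(M) = M + 4 = 4 + M)
-92*((65/75 + 56/(-37)) + S(-11)) = -92*((65/75 + 56/(-37)) + (4 - 11)) = -92*((65*(1/75) + 56*(-1/37)) - 7) = -92*((13/15 - 56/37) - 7) = -92*(-359/555 - 7) = -92*(-4244/555) = 390448/555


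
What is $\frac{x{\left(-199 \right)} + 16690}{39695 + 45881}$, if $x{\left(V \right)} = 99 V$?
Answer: $- \frac{3011}{85576} \approx -0.035185$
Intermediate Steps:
$\frac{x{\left(-199 \right)} + 16690}{39695 + 45881} = \frac{99 \left(-199\right) + 16690}{39695 + 45881} = \frac{-19701 + 16690}{85576} = \left(-3011\right) \frac{1}{85576} = - \frac{3011}{85576}$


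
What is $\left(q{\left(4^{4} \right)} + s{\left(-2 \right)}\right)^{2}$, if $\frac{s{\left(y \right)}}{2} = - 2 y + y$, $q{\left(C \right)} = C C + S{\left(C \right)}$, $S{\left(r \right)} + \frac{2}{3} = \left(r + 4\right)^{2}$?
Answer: $\frac{159534738724}{9} \approx 1.7726 \cdot 10^{10}$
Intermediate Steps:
$S{\left(r \right)} = - \frac{2}{3} + \left(4 + r\right)^{2}$ ($S{\left(r \right)} = - \frac{2}{3} + \left(r + 4\right)^{2} = - \frac{2}{3} + \left(4 + r\right)^{2}$)
$q{\left(C \right)} = - \frac{2}{3} + C^{2} + \left(4 + C\right)^{2}$ ($q{\left(C \right)} = C C + \left(- \frac{2}{3} + \left(4 + C\right)^{2}\right) = C^{2} + \left(- \frac{2}{3} + \left(4 + C\right)^{2}\right) = - \frac{2}{3} + C^{2} + \left(4 + C\right)^{2}$)
$s{\left(y \right)} = - 2 y$ ($s{\left(y \right)} = 2 \left(- 2 y + y\right) = 2 \left(- y\right) = - 2 y$)
$\left(q{\left(4^{4} \right)} + s{\left(-2 \right)}\right)^{2} = \left(\left(\frac{46}{3} + 2 \left(4^{4}\right)^{2} + 8 \cdot 4^{4}\right) - -4\right)^{2} = \left(\left(\frac{46}{3} + 2 \cdot 256^{2} + 8 \cdot 256\right) + 4\right)^{2} = \left(\left(\frac{46}{3} + 2 \cdot 65536 + 2048\right) + 4\right)^{2} = \left(\left(\frac{46}{3} + 131072 + 2048\right) + 4\right)^{2} = \left(\frac{399406}{3} + 4\right)^{2} = \left(\frac{399418}{3}\right)^{2} = \frac{159534738724}{9}$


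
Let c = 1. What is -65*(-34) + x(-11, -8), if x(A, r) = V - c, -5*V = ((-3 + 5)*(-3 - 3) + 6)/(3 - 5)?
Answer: 11042/5 ≈ 2208.4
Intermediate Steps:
V = -⅗ (V = -((-3 + 5)*(-3 - 3) + 6)/(5*(3 - 5)) = -(2*(-6) + 6)/(5*(-2)) = -(-12 + 6)*(-1)/(5*2) = -(-6)*(-1)/(5*2) = -⅕*3 = -⅗ ≈ -0.60000)
x(A, r) = -8/5 (x(A, r) = -⅗ - 1*1 = -⅗ - 1 = -8/5)
-65*(-34) + x(-11, -8) = -65*(-34) - 8/5 = 2210 - 8/5 = 11042/5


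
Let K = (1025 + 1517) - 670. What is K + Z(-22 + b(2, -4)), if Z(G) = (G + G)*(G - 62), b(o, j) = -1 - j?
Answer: 4950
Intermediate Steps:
K = 1872 (K = 2542 - 670 = 1872)
Z(G) = 2*G*(-62 + G) (Z(G) = (2*G)*(-62 + G) = 2*G*(-62 + G))
K + Z(-22 + b(2, -4)) = 1872 + 2*(-22 + (-1 - 1*(-4)))*(-62 + (-22 + (-1 - 1*(-4)))) = 1872 + 2*(-22 + (-1 + 4))*(-62 + (-22 + (-1 + 4))) = 1872 + 2*(-22 + 3)*(-62 + (-22 + 3)) = 1872 + 2*(-19)*(-62 - 19) = 1872 + 2*(-19)*(-81) = 1872 + 3078 = 4950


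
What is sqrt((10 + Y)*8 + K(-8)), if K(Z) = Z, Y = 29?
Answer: 4*sqrt(19) ≈ 17.436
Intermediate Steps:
sqrt((10 + Y)*8 + K(-8)) = sqrt((10 + 29)*8 - 8) = sqrt(39*8 - 8) = sqrt(312 - 8) = sqrt(304) = 4*sqrt(19)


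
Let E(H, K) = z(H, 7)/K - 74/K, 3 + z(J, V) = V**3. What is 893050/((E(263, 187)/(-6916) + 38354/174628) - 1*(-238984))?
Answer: 94779545639350/25363435118143 ≈ 3.7369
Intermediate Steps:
z(J, V) = -3 + V**3
E(H, K) = 266/K (E(H, K) = (-3 + 7**3)/K - 74/K = (-3 + 343)/K - 74/K = 340/K - 74/K = 266/K)
893050/((E(263, 187)/(-6916) + 38354/174628) - 1*(-238984)) = 893050/(((266/187)/(-6916) + 38354/174628) - 1*(-238984)) = 893050/(((266*(1/187))*(-1/6916) + 38354*(1/174628)) + 238984) = 893050/(((266/187)*(-1/6916) + 19177/87314) + 238984) = 893050/((-1/4862 + 19177/87314) + 238984) = 893050/(23287815/106130167 + 238984) = 893050/(25363435118143/106130167) = 893050*(106130167/25363435118143) = 94779545639350/25363435118143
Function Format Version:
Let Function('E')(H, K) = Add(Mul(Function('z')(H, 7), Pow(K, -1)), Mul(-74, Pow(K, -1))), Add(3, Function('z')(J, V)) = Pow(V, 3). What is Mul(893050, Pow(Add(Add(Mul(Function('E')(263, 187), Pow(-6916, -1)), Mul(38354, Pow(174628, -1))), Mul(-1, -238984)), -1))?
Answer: Rational(94779545639350, 25363435118143) ≈ 3.7369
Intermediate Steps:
Function('z')(J, V) = Add(-3, Pow(V, 3))
Function('E')(H, K) = Mul(266, Pow(K, -1)) (Function('E')(H, K) = Add(Mul(Add(-3, Pow(7, 3)), Pow(K, -1)), Mul(-74, Pow(K, -1))) = Add(Mul(Add(-3, 343), Pow(K, -1)), Mul(-74, Pow(K, -1))) = Add(Mul(340, Pow(K, -1)), Mul(-74, Pow(K, -1))) = Mul(266, Pow(K, -1)))
Mul(893050, Pow(Add(Add(Mul(Function('E')(263, 187), Pow(-6916, -1)), Mul(38354, Pow(174628, -1))), Mul(-1, -238984)), -1)) = Mul(893050, Pow(Add(Add(Mul(Mul(266, Pow(187, -1)), Pow(-6916, -1)), Mul(38354, Pow(174628, -1))), Mul(-1, -238984)), -1)) = Mul(893050, Pow(Add(Add(Mul(Mul(266, Rational(1, 187)), Rational(-1, 6916)), Mul(38354, Rational(1, 174628))), 238984), -1)) = Mul(893050, Pow(Add(Add(Mul(Rational(266, 187), Rational(-1, 6916)), Rational(19177, 87314)), 238984), -1)) = Mul(893050, Pow(Add(Add(Rational(-1, 4862), Rational(19177, 87314)), 238984), -1)) = Mul(893050, Pow(Add(Rational(23287815, 106130167), 238984), -1)) = Mul(893050, Pow(Rational(25363435118143, 106130167), -1)) = Mul(893050, Rational(106130167, 25363435118143)) = Rational(94779545639350, 25363435118143)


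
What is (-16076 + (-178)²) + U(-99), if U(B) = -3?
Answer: 15605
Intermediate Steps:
(-16076 + (-178)²) + U(-99) = (-16076 + (-178)²) - 3 = (-16076 + 31684) - 3 = 15608 - 3 = 15605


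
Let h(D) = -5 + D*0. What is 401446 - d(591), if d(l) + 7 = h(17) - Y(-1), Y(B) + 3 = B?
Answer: 401454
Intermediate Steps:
h(D) = -5 (h(D) = -5 + 0 = -5)
Y(B) = -3 + B
d(l) = -8 (d(l) = -7 + (-5 - (-3 - 1)) = -7 + (-5 - 1*(-4)) = -7 + (-5 + 4) = -7 - 1 = -8)
401446 - d(591) = 401446 - 1*(-8) = 401446 + 8 = 401454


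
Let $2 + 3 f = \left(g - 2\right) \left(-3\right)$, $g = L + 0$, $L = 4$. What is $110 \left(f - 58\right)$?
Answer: $- \frac{20020}{3} \approx -6673.3$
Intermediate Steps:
$g = 4$ ($g = 4 + 0 = 4$)
$f = - \frac{8}{3}$ ($f = - \frac{2}{3} + \frac{\left(4 - 2\right) \left(-3\right)}{3} = - \frac{2}{3} + \frac{2 \left(-3\right)}{3} = - \frac{2}{3} + \frac{1}{3} \left(-6\right) = - \frac{2}{3} - 2 = - \frac{8}{3} \approx -2.6667$)
$110 \left(f - 58\right) = 110 \left(- \frac{8}{3} - 58\right) = 110 \left(- \frac{182}{3}\right) = - \frac{20020}{3}$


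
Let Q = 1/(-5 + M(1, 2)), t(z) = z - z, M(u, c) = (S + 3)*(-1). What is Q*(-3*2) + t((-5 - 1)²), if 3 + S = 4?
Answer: ⅔ ≈ 0.66667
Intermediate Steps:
S = 1 (S = -3 + 4 = 1)
M(u, c) = -4 (M(u, c) = (1 + 3)*(-1) = 4*(-1) = -4)
t(z) = 0
Q = -⅑ (Q = 1/(-5 - 4) = 1/(-9) = -⅑ ≈ -0.11111)
Q*(-3*2) + t((-5 - 1)²) = -(-1)*2/3 + 0 = -⅑*(-6) + 0 = ⅔ + 0 = ⅔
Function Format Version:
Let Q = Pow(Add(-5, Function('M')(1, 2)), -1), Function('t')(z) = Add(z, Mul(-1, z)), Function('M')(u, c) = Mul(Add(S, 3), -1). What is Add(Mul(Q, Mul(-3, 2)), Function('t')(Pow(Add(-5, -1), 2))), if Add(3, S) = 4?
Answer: Rational(2, 3) ≈ 0.66667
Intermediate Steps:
S = 1 (S = Add(-3, 4) = 1)
Function('M')(u, c) = -4 (Function('M')(u, c) = Mul(Add(1, 3), -1) = Mul(4, -1) = -4)
Function('t')(z) = 0
Q = Rational(-1, 9) (Q = Pow(Add(-5, -4), -1) = Pow(-9, -1) = Rational(-1, 9) ≈ -0.11111)
Add(Mul(Q, Mul(-3, 2)), Function('t')(Pow(Add(-5, -1), 2))) = Add(Mul(Rational(-1, 9), Mul(-3, 2)), 0) = Add(Mul(Rational(-1, 9), -6), 0) = Add(Rational(2, 3), 0) = Rational(2, 3)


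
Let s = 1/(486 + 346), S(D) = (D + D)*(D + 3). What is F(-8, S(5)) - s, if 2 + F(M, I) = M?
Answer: -8321/832 ≈ -10.001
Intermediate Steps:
S(D) = 2*D*(3 + D) (S(D) = (2*D)*(3 + D) = 2*D*(3 + D))
F(M, I) = -2 + M
s = 1/832 ≈ 0.0012019
F(-8, S(5)) - s = (-2 - 8) - 1*1/832 = -10 - 1/832 = -8321/832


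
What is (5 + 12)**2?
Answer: 289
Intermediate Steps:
(5 + 12)**2 = 17**2 = 289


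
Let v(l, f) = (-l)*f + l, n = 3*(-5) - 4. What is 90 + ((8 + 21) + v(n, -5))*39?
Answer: -3225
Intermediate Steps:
n = -19 (n = -15 - 4 = -19)
v(l, f) = l - f*l (v(l, f) = -f*l + l = l - f*l)
90 + ((8 + 21) + v(n, -5))*39 = 90 + ((8 + 21) - 19*(1 - 1*(-5)))*39 = 90 + (29 - 19*(1 + 5))*39 = 90 + (29 - 19*6)*39 = 90 + (29 - 114)*39 = 90 - 85*39 = 90 - 3315 = -3225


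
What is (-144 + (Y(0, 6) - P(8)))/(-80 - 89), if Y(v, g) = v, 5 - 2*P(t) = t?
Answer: 285/338 ≈ 0.84319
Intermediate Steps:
P(t) = 5/2 - t/2
(-144 + (Y(0, 6) - P(8)))/(-80 - 89) = (-144 + (0 - (5/2 - 1/2*8)))/(-80 - 89) = (-144 + (0 - (5/2 - 4)))/(-169) = -(-144 + (0 - 1*(-3/2)))/169 = -(-144 + (0 + 3/2))/169 = -(-144 + 3/2)/169 = -1/169*(-285/2) = 285/338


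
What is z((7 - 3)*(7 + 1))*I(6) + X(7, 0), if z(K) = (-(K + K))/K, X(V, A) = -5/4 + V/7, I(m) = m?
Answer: -49/4 ≈ -12.250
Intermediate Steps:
X(V, A) = -5/4 + V/7 (X(V, A) = -5*¼ + V*(⅐) = -5/4 + V/7)
z(K) = -2 (z(K) = (-2*K)/K = -2)
z((7 - 3)*(7 + 1))*I(6) + X(7, 0) = -2*6 + (-5/4 + (⅐)*7) = -12 + (-5/4 + 1) = -12 - ¼ = -49/4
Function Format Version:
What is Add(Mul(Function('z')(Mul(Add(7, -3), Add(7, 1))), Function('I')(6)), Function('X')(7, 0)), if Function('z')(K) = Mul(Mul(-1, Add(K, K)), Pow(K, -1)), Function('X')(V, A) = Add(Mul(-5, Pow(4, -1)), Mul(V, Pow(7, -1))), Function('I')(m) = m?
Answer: Rational(-49, 4) ≈ -12.250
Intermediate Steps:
Function('X')(V, A) = Add(Rational(-5, 4), Mul(Rational(1, 7), V)) (Function('X')(V, A) = Add(Mul(-5, Rational(1, 4)), Mul(V, Rational(1, 7))) = Add(Rational(-5, 4), Mul(Rational(1, 7), V)))
Function('z')(K) = -2 (Function('z')(K) = Mul(Mul(-1, Mul(2, K)), Pow(K, -1)) = Mul(Mul(-2, K), Pow(K, -1)) = -2)
Add(Mul(Function('z')(Mul(Add(7, -3), Add(7, 1))), Function('I')(6)), Function('X')(7, 0)) = Add(Mul(-2, 6), Add(Rational(-5, 4), Mul(Rational(1, 7), 7))) = Add(-12, Add(Rational(-5, 4), 1)) = Add(-12, Rational(-1, 4)) = Rational(-49, 4)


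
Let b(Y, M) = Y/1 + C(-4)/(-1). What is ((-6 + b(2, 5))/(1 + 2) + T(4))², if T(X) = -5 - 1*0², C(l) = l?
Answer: 25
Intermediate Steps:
T(X) = -5 (T(X) = -5 - 1*0 = -5 + 0 = -5)
b(Y, M) = 4 + Y (b(Y, M) = Y/1 - 4/(-1) = Y*1 - 4*(-1) = Y + 4 = 4 + Y)
((-6 + b(2, 5))/(1 + 2) + T(4))² = ((-6 + (4 + 2))/(1 + 2) - 5)² = ((-6 + 6)/3 - 5)² = (0*(⅓) - 5)² = (0 - 5)² = (-5)² = 25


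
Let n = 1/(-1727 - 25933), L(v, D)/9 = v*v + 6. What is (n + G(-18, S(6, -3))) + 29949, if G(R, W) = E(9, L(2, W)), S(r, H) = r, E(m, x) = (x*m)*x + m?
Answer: 2845052279/27660 ≈ 1.0286e+5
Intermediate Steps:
L(v, D) = 54 + 9*v² (L(v, D) = 9*(v*v + 6) = 9*(v² + 6) = 9*(6 + v²) = 54 + 9*v²)
E(m, x) = m + m*x² (E(m, x) = (m*x)*x + m = m*x² + m = m + m*x²)
G(R, W) = 72909 (G(R, W) = 9*(1 + (54 + 9*2²)²) = 9*(1 + (54 + 9*4)²) = 9*(1 + (54 + 36)²) = 9*(1 + 90²) = 9*(1 + 8100) = 9*8101 = 72909)
n = -1/27660 (n = 1/(-27660) = -1/27660 ≈ -3.6153e-5)
(n + G(-18, S(6, -3))) + 29949 = (-1/27660 + 72909) + 29949 = 2016662939/27660 + 29949 = 2845052279/27660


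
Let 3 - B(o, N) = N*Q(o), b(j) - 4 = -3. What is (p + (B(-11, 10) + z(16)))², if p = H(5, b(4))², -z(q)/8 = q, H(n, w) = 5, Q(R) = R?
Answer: 100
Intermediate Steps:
b(j) = 1 (b(j) = 4 - 3 = 1)
B(o, N) = 3 - N*o
z(q) = -8*q
p = 25 (p = 5² = 25)
(p + (B(-11, 10) + z(16)))² = (25 + ((3 - 1*10*(-11)) - 8*16))² = (25 + ((3 + 110) - 128))² = (25 + (113 - 128))² = (25 - 15)² = 10² = 100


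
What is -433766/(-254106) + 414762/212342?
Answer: 49375063186/13489344063 ≈ 3.6603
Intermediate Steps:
-433766/(-254106) + 414762/212342 = -433766*(-1/254106) + 414762*(1/212342) = 216883/127053 + 207381/106171 = 49375063186/13489344063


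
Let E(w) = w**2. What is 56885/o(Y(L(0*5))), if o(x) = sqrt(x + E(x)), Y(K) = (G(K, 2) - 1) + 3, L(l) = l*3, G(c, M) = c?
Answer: 56885*sqrt(6)/6 ≈ 23223.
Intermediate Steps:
L(l) = 3*l
Y(K) = 2 + K (Y(K) = (K - 1) + 3 = (-1 + K) + 3 = 2 + K)
o(x) = sqrt(x + x**2)
56885/o(Y(L(0*5))) = 56885/(sqrt((2 + 3*(0*5))*(1 + (2 + 3*(0*5))))) = 56885/(sqrt((2 + 3*0)*(1 + (2 + 3*0)))) = 56885/(sqrt((2 + 0)*(1 + (2 + 0)))) = 56885/(sqrt(2*(1 + 2))) = 56885/(sqrt(2*3)) = 56885/(sqrt(6)) = 56885*(sqrt(6)/6) = 56885*sqrt(6)/6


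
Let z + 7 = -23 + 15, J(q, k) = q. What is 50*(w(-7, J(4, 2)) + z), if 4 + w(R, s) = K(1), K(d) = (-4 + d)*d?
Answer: -1100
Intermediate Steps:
z = -15 (z = -7 + (-23 + 15) = -7 - 8 = -15)
K(d) = d*(-4 + d)
w(R, s) = -7 (w(R, s) = -4 + 1*(-4 + 1) = -4 + 1*(-3) = -4 - 3 = -7)
50*(w(-7, J(4, 2)) + z) = 50*(-7 - 15) = 50*(-22) = -1100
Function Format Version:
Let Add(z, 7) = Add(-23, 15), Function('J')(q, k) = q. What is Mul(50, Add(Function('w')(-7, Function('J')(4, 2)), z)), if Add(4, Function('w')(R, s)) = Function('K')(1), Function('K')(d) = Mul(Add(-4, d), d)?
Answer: -1100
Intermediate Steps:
z = -15 (z = Add(-7, Add(-23, 15)) = Add(-7, -8) = -15)
Function('K')(d) = Mul(d, Add(-4, d))
Function('w')(R, s) = -7 (Function('w')(R, s) = Add(-4, Mul(1, Add(-4, 1))) = Add(-4, Mul(1, -3)) = Add(-4, -3) = -7)
Mul(50, Add(Function('w')(-7, Function('J')(4, 2)), z)) = Mul(50, Add(-7, -15)) = Mul(50, -22) = -1100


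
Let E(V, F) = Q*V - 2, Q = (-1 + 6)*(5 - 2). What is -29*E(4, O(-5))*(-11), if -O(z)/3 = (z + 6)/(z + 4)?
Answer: 18502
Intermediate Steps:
O(z) = -3*(6 + z)/(4 + z) (O(z) = -3*(z + 6)/(z + 4) = -3*(6 + z)/(4 + z))
Q = 15 (Q = 5*3 = 15)
E(V, F) = -2 + 15*V (E(V, F) = 15*V - 2 = -2 + 15*V)
-29*E(4, O(-5))*(-11) = -29*(-2 + 15*4)*(-11) = -29*(-2 + 60)*(-11) = -29*58*(-11) = -1682*(-11) = 18502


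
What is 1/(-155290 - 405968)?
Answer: -1/561258 ≈ -1.7817e-6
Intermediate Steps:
1/(-155290 - 405968) = 1/(-561258) = -1/561258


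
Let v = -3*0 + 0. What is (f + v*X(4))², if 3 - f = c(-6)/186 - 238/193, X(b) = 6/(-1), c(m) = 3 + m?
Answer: 2585417409/143185156 ≈ 18.056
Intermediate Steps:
X(b) = -6 (X(b) = 6*(-1) = -6)
v = 0 (v = 0 + 0 = 0)
f = 50847/11966 (f = 3 - ((3 - 6)/186 - 238/193) = 3 - (-3*1/186 - 238*1/193) = 3 - (-1/62 - 238/193) = 3 - 1*(-14949/11966) = 3 + 14949/11966 = 50847/11966 ≈ 4.2493)
(f + v*X(4))² = (50847/11966 + 0*(-6))² = (50847/11966 + 0)² = (50847/11966)² = 2585417409/143185156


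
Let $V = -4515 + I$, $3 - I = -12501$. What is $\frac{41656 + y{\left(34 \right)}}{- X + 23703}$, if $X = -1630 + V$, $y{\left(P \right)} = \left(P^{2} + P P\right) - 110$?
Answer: $\frac{21929}{8672} \approx 2.5287$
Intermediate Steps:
$I = 12504$ ($I = 3 - -12501 = 3 + 12501 = 12504$)
$y{\left(P \right)} = -110 + 2 P^{2}$ ($y{\left(P \right)} = \left(P^{2} + P^{2}\right) - 110 = 2 P^{2} - 110 = -110 + 2 P^{2}$)
$V = 7989$ ($V = -4515 + 12504 = 7989$)
$X = 6359$ ($X = -1630 + 7989 = 6359$)
$\frac{41656 + y{\left(34 \right)}}{- X + 23703} = \frac{41656 - \left(110 - 2 \cdot 34^{2}\right)}{\left(-1\right) 6359 + 23703} = \frac{41656 + \left(-110 + 2 \cdot 1156\right)}{-6359 + 23703} = \frac{41656 + \left(-110 + 2312\right)}{17344} = \left(41656 + 2202\right) \frac{1}{17344} = 43858 \cdot \frac{1}{17344} = \frac{21929}{8672}$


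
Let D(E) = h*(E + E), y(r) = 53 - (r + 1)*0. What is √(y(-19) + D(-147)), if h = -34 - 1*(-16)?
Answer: √5345 ≈ 73.109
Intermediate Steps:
h = -18 (h = -34 + 16 = -18)
y(r) = 53 (y(r) = 53 - (1 + r)*0 = 53 - 1*0 = 53 + 0 = 53)
D(E) = -36*E (D(E) = -18*(E + E) = -36*E)
√(y(-19) + D(-147)) = √(53 - 36*(-147)) = √(53 + 5292) = √5345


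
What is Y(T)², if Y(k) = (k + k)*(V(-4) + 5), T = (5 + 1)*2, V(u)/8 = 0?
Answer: 14400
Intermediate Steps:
V(u) = 0 (V(u) = 8*0 = 0)
T = 12 (T = 6*2 = 12)
Y(k) = 10*k (Y(k) = (k + k)*(0 + 5) = (2*k)*5 = 10*k)
Y(T)² = (10*12)² = 120² = 14400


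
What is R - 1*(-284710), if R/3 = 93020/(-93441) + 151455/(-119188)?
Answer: 1056917541181145/3712348636 ≈ 2.8470e+5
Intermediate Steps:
R = -25238974415/3712348636 (R = 3*(93020/(-93441) + 151455/(-119188)) = 3*(93020*(-1/93441) + 151455*(-1/119188)) = 3*(-93020/93441 - 151455/119188) = 3*(-25238974415/11137045908) = -25238974415/3712348636 ≈ -6.7987)
R - 1*(-284710) = -25238974415/3712348636 - 1*(-284710) = -25238974415/3712348636 + 284710 = 1056917541181145/3712348636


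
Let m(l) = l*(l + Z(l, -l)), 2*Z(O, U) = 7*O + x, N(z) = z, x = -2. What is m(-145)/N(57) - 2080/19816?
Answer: 469399015/282378 ≈ 1662.3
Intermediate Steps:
Z(O, U) = -1 + 7*O/2 (Z(O, U) = (7*O - 2)/2 = (-2 + 7*O)/2 = -1 + 7*O/2)
m(l) = l*(-1 + 9*l/2) (m(l) = l*(l + (-1 + 7*l/2)) = l*(-1 + 9*l/2))
m(-145)/N(57) - 2080/19816 = ((½)*(-145)*(-2 + 9*(-145)))/57 - 2080/19816 = ((½)*(-145)*(-2 - 1305))*(1/57) - 2080*1/19816 = ((½)*(-145)*(-1307))*(1/57) - 260/2477 = (189515/2)*(1/57) - 260/2477 = 189515/114 - 260/2477 = 469399015/282378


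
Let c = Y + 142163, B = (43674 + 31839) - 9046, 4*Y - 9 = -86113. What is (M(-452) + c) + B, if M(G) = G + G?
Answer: 186200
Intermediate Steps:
Y = -21526 (Y = 9/4 + (1/4)*(-86113) = 9/4 - 86113/4 = -21526)
M(G) = 2*G
B = 66467 (B = 75513 - 9046 = 66467)
c = 120637 (c = -21526 + 142163 = 120637)
(M(-452) + c) + B = (2*(-452) + 120637) + 66467 = (-904 + 120637) + 66467 = 119733 + 66467 = 186200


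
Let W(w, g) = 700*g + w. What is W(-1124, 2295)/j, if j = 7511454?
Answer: 802688/3755727 ≈ 0.21372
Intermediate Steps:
W(w, g) = w + 700*g
W(-1124, 2295)/j = (-1124 + 700*2295)/7511454 = (-1124 + 1606500)*(1/7511454) = 1605376*(1/7511454) = 802688/3755727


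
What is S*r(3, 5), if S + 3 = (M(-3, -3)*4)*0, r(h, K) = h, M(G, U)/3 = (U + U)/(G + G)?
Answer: -9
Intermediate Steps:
M(G, U) = 3*U/G (M(G, U) = 3*((U + U)/(G + G)) = 3*((2*U)/((2*G))) = 3*((2*U)*(1/(2*G))) = 3*(U/G) = 3*U/G)
S = -3 (S = -3 + ((3*(-3)/(-3))*4)*0 = -3 + ((3*(-3)*(-⅓))*4)*0 = -3 + (3*4)*0 = -3 + 12*0 = -3 + 0 = -3)
S*r(3, 5) = -3*3 = -9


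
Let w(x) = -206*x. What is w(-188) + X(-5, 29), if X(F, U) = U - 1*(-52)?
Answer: 38809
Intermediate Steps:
X(F, U) = 52 + U (X(F, U) = U + 52 = 52 + U)
w(-188) + X(-5, 29) = -206*(-188) + (52 + 29) = 38728 + 81 = 38809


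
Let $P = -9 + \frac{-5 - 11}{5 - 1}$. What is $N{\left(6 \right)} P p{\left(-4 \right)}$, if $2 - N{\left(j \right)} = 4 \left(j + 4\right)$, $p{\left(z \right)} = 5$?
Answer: $2470$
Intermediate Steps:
$N{\left(j \right)} = -14 - 4 j$ ($N{\left(j \right)} = 2 - 4 \left(j + 4\right) = 2 - 4 \left(4 + j\right) = 2 - \left(16 + 4 j\right) = -14 - 4 j$)
$P = -13$ ($P = -9 - \frac{16}{4} = -9 - 4 = -13$)
$N{\left(6 \right)} P p{\left(-4 \right)} = \left(-14 - 24\right) \left(-13\right) 5 = \left(-38\right) \left(-13\right) 5 = 494 \cdot 5 = 2470$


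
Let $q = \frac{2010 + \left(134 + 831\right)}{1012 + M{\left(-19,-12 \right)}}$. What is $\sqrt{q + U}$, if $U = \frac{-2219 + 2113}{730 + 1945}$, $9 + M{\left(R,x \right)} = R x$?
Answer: $\frac{\sqrt{1031033126163}}{658585} \approx 1.5418$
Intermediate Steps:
$M{\left(R,x \right)} = -9 + R x$
$U = - \frac{106}{2675} \approx -0.039626$
$q = \frac{2975}{1231}$ ($q = \frac{2010 + \left(134 + 831\right)}{1012 - -219} = \frac{2010 + 965}{1012 + \left(-9 + 228\right)} = \frac{2975}{1012 + 219} = \frac{2975}{1231} \approx 2.4167$)
$\sqrt{q + U} = \sqrt{\frac{2975}{1231} - \frac{106}{2675}} = \sqrt{\frac{7827639}{3292925}} = \frac{\sqrt{1031033126163}}{658585}$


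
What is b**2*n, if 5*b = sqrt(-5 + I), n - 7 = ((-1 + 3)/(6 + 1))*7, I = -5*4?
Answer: -9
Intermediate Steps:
I = -20
n = 9 (n = 7 + ((-1 + 3)/(6 + 1))*7 = 7 + (2/7)*7 = 7 + 2 = 9)
b = I (b = sqrt(-5 - 20)/5 = sqrt(-25)/5 = (5*I)/5 = I ≈ 1.0*I)
b**2*n = I**2*9 = -1*9 = -9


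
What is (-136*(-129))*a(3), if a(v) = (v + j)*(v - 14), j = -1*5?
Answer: 385968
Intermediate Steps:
j = -5
a(v) = (-14 + v)*(-5 + v) (a(v) = (v - 5)*(v - 14) = (-5 + v)*(-14 + v) = (-14 + v)*(-5 + v))
(-136*(-129))*a(3) = (-136*(-129))*(70 + 3² - 19*3) = 17544*(70 + 9 - 57) = 17544*22 = 385968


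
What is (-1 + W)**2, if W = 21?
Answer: 400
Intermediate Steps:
(-1 + W)**2 = (-1 + 21)**2 = 20**2 = 400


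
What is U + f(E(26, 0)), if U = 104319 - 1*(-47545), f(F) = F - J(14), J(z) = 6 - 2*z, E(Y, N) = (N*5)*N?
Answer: 151886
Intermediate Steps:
E(Y, N) = 5*N² (E(Y, N) = (5*N)*N = 5*N²)
f(F) = 22 + F (f(F) = F - (6 - 2*14) = F - (6 - 28) = F - 1*(-22) = F + 22 = 22 + F)
U = 151864 (U = 104319 + 47545 = 151864)
U + f(E(26, 0)) = 151864 + (22 + 5*0²) = 151864 + (22 + 5*0) = 151864 + (22 + 0) = 151864 + 22 = 151886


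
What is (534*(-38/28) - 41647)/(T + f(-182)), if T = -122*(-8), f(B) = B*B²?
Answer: 148301/21096572 ≈ 0.0070296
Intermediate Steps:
f(B) = B³
T = 976
(534*(-38/28) - 41647)/(T + f(-182)) = (534*(-38/28) - 41647)/(976 + (-182)³) = (534*(-38*1/28) - 41647)/(976 - 6028568) = (534*(-19/14) - 41647)/(-6027592) = (-5073/7 - 41647)*(-1/6027592) = -296602/7*(-1/6027592) = 148301/21096572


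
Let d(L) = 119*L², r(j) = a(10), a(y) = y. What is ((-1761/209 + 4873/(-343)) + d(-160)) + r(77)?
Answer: 218386371190/71687 ≈ 3.0464e+6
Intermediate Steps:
r(j) = 10
((-1761/209 + 4873/(-343)) + d(-160)) + r(77) = ((-1761/209 + 4873/(-343)) + 119*(-160)²) + 10 = ((-1761*1/209 + 4873*(-1/343)) + 119*25600) + 10 = ((-1761/209 - 4873/343) + 3046400) + 10 = (-1622480/71687 + 3046400) + 10 = 218385654320/71687 + 10 = 218386371190/71687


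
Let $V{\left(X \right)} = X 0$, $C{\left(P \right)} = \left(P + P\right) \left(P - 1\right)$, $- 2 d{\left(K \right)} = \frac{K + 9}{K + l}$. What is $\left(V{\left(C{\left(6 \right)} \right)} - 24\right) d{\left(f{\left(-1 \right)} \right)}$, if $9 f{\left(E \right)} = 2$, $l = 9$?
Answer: $12$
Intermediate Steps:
$f{\left(E \right)} = \frac{2}{9}$ ($f{\left(E \right)} = \frac{1}{9} \cdot 2 = \frac{2}{9}$)
$d{\left(K \right)} = - \frac{1}{2}$ ($d{\left(K \right)} = - \frac{\left(K + 9\right) \frac{1}{K + 9}}{2} = - \frac{\left(9 + K\right) \frac{1}{9 + K}}{2} = \left(- \frac{1}{2}\right) 1 = - \frac{1}{2}$)
$C{\left(P \right)} = 2 P \left(-1 + P\right)$
$V{\left(X \right)} = 0$
$\left(V{\left(C{\left(6 \right)} \right)} - 24\right) d{\left(f{\left(-1 \right)} \right)} = \left(0 - 24\right) \left(- \frac{1}{2}\right) = \left(-24\right) \left(- \frac{1}{2}\right) = 12$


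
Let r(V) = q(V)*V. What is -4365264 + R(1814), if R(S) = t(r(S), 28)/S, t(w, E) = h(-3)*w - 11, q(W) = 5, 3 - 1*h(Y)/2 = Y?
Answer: -7918480067/1814 ≈ -4.3652e+6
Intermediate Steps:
h(Y) = 6 - 2*Y
r(V) = 5*V
t(w, E) = -11 + 12*w (t(w, E) = (6 - 2*(-3))*w - 11 = (6 + 6)*w - 11 = 12*w - 11 = -11 + 12*w)
R(S) = (-11 + 60*S)/S (R(S) = (-11 + 12*(5*S))/S = (-11 + 60*S)/S)
-4365264 + R(1814) = -4365264 + (60 - 11/1814) = -4365264 + 108829/1814 = -7918480067/1814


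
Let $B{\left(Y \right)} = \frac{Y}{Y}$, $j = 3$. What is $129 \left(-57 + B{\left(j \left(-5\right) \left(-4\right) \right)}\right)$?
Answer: $-7224$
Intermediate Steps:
$B{\left(Y \right)} = 1$
$129 \left(-57 + B{\left(j \left(-5\right) \left(-4\right) \right)}\right) = 129 \left(-57 + 1\right) = 129 \left(-56\right) = -7224$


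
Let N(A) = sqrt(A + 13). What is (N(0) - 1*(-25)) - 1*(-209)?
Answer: 234 + sqrt(13) ≈ 237.61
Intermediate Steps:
N(A) = sqrt(13 + A)
(N(0) - 1*(-25)) - 1*(-209) = (sqrt(13 + 0) - 1*(-25)) - 1*(-209) = (sqrt(13) + 25) + 209 = (25 + sqrt(13)) + 209 = 234 + sqrt(13)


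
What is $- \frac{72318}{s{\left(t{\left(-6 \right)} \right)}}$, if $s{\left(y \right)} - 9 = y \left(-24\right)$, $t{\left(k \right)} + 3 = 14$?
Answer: $\frac{1418}{5} \approx 283.6$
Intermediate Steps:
$t{\left(k \right)} = 11$ ($t{\left(k \right)} = -3 + 14 = 11$)
$s{\left(y \right)} = 9 - 24 y$ ($s{\left(y \right)} = 9 + y \left(-24\right) = 9 - 24 y$)
$- \frac{72318}{s{\left(t{\left(-6 \right)} \right)}} = - \frac{72318}{9 - 264} = - \frac{72318}{-255} = \left(-72318\right) \left(- \frac{1}{255}\right) = \frac{1418}{5}$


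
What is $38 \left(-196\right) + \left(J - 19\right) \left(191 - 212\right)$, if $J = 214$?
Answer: $-11543$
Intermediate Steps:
$38 \left(-196\right) + \left(J - 19\right) \left(191 - 212\right) = 38 \left(-196\right) + \left(214 - 19\right) \left(191 - 212\right) = -7448 + 195 \left(-21\right) = -7448 - 4095 = -11543$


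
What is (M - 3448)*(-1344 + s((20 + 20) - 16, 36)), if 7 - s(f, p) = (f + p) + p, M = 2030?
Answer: 2031994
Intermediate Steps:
s(f, p) = 7 - f - 2*p (s(f, p) = 7 - ((f + p) + p) = 7 - (f + 2*p) = 7 + (-f - 2*p) = 7 - f - 2*p)
(M - 3448)*(-1344 + s((20 + 20) - 16, 36)) = (2030 - 3448)*(-1344 + (7 - ((20 + 20) - 16) - 2*36)) = -1418*(-1344 + (7 - (40 - 16) - 72)) = -1418*(-1344 + (7 - 1*24 - 72)) = -1418*(-1344 + (7 - 24 - 72)) = -1418*(-1344 - 89) = -1418*(-1433) = 2031994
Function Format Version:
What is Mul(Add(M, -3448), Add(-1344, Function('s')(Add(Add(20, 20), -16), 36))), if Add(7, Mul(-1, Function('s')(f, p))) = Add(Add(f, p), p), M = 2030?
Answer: 2031994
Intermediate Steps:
Function('s')(f, p) = Add(7, Mul(-1, f), Mul(-2, p)) (Function('s')(f, p) = Add(7, Mul(-1, Add(Add(f, p), p))) = Add(7, Mul(-1, Add(f, Mul(2, p)))) = Add(7, Add(Mul(-1, f), Mul(-2, p))) = Add(7, Mul(-1, f), Mul(-2, p)))
Mul(Add(M, -3448), Add(-1344, Function('s')(Add(Add(20, 20), -16), 36))) = Mul(Add(2030, -3448), Add(-1344, Add(7, Mul(-1, Add(Add(20, 20), -16)), Mul(-2, 36)))) = Mul(-1418, Add(-1344, Add(7, Mul(-1, Add(40, -16)), -72))) = Mul(-1418, Add(-1344, Add(7, Mul(-1, 24), -72))) = Mul(-1418, Add(-1344, Add(7, -24, -72))) = Mul(-1418, Add(-1344, -89)) = Mul(-1418, -1433) = 2031994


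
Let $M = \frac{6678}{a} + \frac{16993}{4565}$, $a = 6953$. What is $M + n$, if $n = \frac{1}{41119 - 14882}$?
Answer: $\frac{3899831178008}{832774055465} \approx 4.6829$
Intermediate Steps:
$M = \frac{148637399}{31740445}$ ($M = \frac{6678}{6953} + \frac{16993}{4565} = \frac{148637399}{31740445} \approx 4.6829$)
$n = \frac{1}{26237} \approx 3.8114 \cdot 10^{-5}$
$M + n = \frac{148637399}{31740445} + \frac{1}{26237} = \frac{3899831178008}{832774055465}$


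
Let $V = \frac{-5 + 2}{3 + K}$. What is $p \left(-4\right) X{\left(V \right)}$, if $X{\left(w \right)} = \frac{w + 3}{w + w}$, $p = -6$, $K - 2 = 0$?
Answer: $-48$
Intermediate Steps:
$K = 2$ ($K = 2 + 0 = 2$)
$V = - \frac{3}{5}$ ($V = \frac{-5 + 2}{3 + 2} = - \frac{3}{5} \approx -0.6$)
$X{\left(w \right)} = \frac{3 + w}{2 w}$
$p \left(-4\right) X{\left(V \right)} = \left(-6\right) \left(-4\right) \frac{3 - \frac{3}{5}}{2 \left(- \frac{3}{5}\right)} = 24 \cdot \frac{1}{2} \left(- \frac{5}{3}\right) \frac{12}{5} = 24 \left(-2\right) = -48$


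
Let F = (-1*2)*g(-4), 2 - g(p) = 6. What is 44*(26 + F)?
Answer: 1496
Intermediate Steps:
g(p) = -4 (g(p) = 2 - 1*6 = 2 - 6 = -4)
F = 8 (F = -1*2*(-4) = -2*(-4) = 8)
44*(26 + F) = 44*(26 + 8) = 44*34 = 1496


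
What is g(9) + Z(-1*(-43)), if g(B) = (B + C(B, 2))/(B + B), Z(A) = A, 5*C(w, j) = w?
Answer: 218/5 ≈ 43.600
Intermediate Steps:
C(w, j) = w/5
g(B) = ⅗ (g(B) = (B + B/5)/(B + B) = (6*B/5)/((2*B)) = (6*B/5)*(1/(2*B)) = ⅗)
g(9) + Z(-1*(-43)) = ⅗ - 1*(-43) = ⅗ + 43 = 218/5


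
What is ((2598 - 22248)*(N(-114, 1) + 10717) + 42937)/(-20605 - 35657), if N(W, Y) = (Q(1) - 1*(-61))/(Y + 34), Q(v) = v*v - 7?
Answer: 1474038941/393834 ≈ 3742.8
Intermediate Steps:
Q(v) = -7 + v² (Q(v) = v² - 7 = -7 + v²)
N(W, Y) = 55/(34 + Y) (N(W, Y) = ((-7 + 1²) - 1*(-61))/(Y + 34) = ((-7 + 1) + 61)/(34 + Y) = (-6 + 61)/(34 + Y) = 55/(34 + Y))
((2598 - 22248)*(N(-114, 1) + 10717) + 42937)/(-20605 - 35657) = ((2598 - 22248)*(55/(34 + 1) + 10717) + 42937)/(-20605 - 35657) = (-19650*(55/35 + 10717) + 42937)/(-56262) = (-19650*(55*(1/35) + 10717) + 42937)*(-1/56262) = (-19650*(11/7 + 10717) + 42937)*(-1/56262) = (-19650*75030/7 + 42937)*(-1/56262) = (-1474339500/7 + 42937)*(-1/56262) = -1474038941/7*(-1/56262) = 1474038941/393834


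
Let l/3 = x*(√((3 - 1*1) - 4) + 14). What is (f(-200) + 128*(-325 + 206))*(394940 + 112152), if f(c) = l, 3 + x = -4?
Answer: -7873110392 - 10648932*I*√2 ≈ -7.8731e+9 - 1.506e+7*I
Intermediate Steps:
x = -7 (x = -3 - 4 = -7)
l = -294 - 21*I*√2 (l = 3*(-7*(√((3 - 1*1) - 4) + 14)) = 3*(-7*(√((3 - 1) - 4) + 14)) = 3*(-7*(√(2 - 4) + 14)) = 3*(-7*(√(-2) + 14)) = 3*(-7*(I*√2 + 14)) = 3*(-7*(14 + I*√2)) = 3*(-98 - 7*I*√2) = -294 - 21*I*√2 ≈ -294.0 - 29.698*I)
f(c) = -294 - 21*I*√2
(f(-200) + 128*(-325 + 206))*(394940 + 112152) = ((-294 - 21*I*√2) + 128*(-325 + 206))*(394940 + 112152) = ((-294 - 21*I*√2) + 128*(-119))*507092 = ((-294 - 21*I*√2) - 15232)*507092 = (-15526 - 21*I*√2)*507092 = -7873110392 - 10648932*I*√2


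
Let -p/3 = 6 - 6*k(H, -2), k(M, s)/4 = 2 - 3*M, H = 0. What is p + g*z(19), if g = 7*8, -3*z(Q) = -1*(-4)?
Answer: 154/3 ≈ 51.333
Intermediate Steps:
z(Q) = -4/3 (z(Q) = -(-1)*(-4)/3 = -⅓*4 = -4/3)
k(M, s) = 8 - 12*M (k(M, s) = 4*(2 - 3*M) = 8 - 12*M)
g = 56
p = 126 (p = -3*(6 - 6*(8 - 12*0)) = -3*(6 - 6*(8 + 0)) = -3*(6 - 6*8) = -3*(6 - 48) = -3*(-42) = 126)
p + g*z(19) = 126 + 56*(-4/3) = 126 - 224/3 = 154/3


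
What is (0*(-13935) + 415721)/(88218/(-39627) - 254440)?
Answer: -1830419563/1120309122 ≈ -1.6339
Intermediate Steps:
(0*(-13935) + 415721)/(88218/(-39627) - 254440) = (0 + 415721)/(88218*(-1/39627) - 254440) = 415721/(-9802/4403 - 254440) = 415721/(-1120309122/4403) = 415721*(-4403/1120309122) = -1830419563/1120309122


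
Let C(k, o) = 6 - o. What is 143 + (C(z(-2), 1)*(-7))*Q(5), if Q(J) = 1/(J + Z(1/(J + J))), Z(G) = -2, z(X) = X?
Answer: 394/3 ≈ 131.33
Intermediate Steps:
Q(J) = 1/(-2 + J) (Q(J) = 1/(J - 2) = 1/(-2 + J))
143 + (C(z(-2), 1)*(-7))*Q(5) = 143 + ((6 - 1*1)*(-7))/(-2 + 5) = 143 + ((6 - 1)*(-7))/3 = 143 + (5*(-7))*(1/3) = 143 - 35*1/3 = 143 - 35/3 = 394/3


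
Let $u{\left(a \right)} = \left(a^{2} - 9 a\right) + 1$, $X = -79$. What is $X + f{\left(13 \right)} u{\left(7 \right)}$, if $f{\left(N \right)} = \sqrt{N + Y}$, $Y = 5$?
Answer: $-79 - 39 \sqrt{2} \approx -134.15$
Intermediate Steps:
$f{\left(N \right)} = \sqrt{5 + N}$ ($f{\left(N \right)} = \sqrt{N + 5} = \sqrt{5 + N}$)
$u{\left(a \right)} = 1 + a^{2} - 9 a$
$X + f{\left(13 \right)} u{\left(7 \right)} = -79 + \sqrt{5 + 13} \left(1 + 7^{2} - 63\right) = -79 + \sqrt{18} \left(1 + 49 - 63\right) = -79 + 3 \sqrt{2} \left(-13\right) = -79 - 39 \sqrt{2}$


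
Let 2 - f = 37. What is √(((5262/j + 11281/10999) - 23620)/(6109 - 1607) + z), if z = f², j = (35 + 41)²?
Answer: √4318737268761909251893/1881664924 ≈ 34.925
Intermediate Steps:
f = -35 (f = 2 - 1*37 = 2 - 37 = -35)
j = 5776 (j = 76² = 5776)
z = 1225 (z = (-35)² = 1225)
√(((5262/j + 11281/10999) - 23620)/(6109 - 1607) + z) = √(((5262/5776 + 11281/10999) - 23620)/(6109 - 1607) + 1225) = √(((5262*(1/5776) + 11281*(1/10999)) - 23620)/4502 + 1225) = √(((2631/2888 + 11281/10999) - 23620)*(1/4502) + 1225) = √((61517897/31765112 - 23620)*(1/4502) + 1225) = √(-750230427543/31765112*1/4502 + 1225) = √(-750230427543/143006534224 + 1225) = √(174432773996857/143006534224) = √4318737268761909251893/1881664924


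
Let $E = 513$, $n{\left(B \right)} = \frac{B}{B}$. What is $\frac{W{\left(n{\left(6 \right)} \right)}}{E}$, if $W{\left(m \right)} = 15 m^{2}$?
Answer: $\frac{5}{171} \approx 0.02924$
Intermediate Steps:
$n{\left(B \right)} = 1$
$\frac{W{\left(n{\left(6 \right)} \right)}}{E} = \frac{15 \cdot 1^{2}}{513} = 15 \cdot 1 \cdot \frac{1}{513} = 15 \cdot \frac{1}{513} = \frac{5}{171}$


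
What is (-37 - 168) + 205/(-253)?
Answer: -52070/253 ≈ -205.81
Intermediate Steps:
(-37 - 168) + 205/(-253) = -205 + 205*(-1/253) = -205 - 205/253 = -52070/253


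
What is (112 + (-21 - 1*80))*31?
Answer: 341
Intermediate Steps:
(112 + (-21 - 1*80))*31 = (112 + (-21 - 80))*31 = (112 - 101)*31 = 11*31 = 341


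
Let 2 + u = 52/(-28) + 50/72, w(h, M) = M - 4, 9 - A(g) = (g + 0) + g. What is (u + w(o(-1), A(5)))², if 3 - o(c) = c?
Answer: 4231249/63504 ≈ 66.630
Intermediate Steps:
A(g) = 9 - 2*g (A(g) = 9 - ((g + 0) + g) = 9 - (g + g) = 9 - 2*g)
o(c) = 3 - c
w(h, M) = -4 + M
u = -797/252 (u = -2 + (52/(-28) + 50/72) = -2 + (52*(-1/28) + 50*(1/72)) = -2 + (-13/7 + 25/36) = -2 - 293/252 = -797/252 ≈ -3.1627)
(u + w(o(-1), A(5)))² = (-797/252 + (-4 + (9 - 2*5)))² = (-797/252 + (-4 + (9 - 10)))² = (-797/252 + (-4 - 1))² = (-797/252 - 5)² = (-2057/252)² = 4231249/63504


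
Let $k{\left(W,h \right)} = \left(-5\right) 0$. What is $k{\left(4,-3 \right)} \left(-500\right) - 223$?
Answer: $-223$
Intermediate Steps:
$k{\left(W,h \right)} = 0$
$k{\left(4,-3 \right)} \left(-500\right) - 223 = 0 \left(-500\right) - 223 = 0 - 223 = -223$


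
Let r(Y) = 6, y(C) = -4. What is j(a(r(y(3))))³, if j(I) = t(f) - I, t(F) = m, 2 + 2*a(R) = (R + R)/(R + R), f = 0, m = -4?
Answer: -343/8 ≈ -42.875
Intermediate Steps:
a(R) = -½ (a(R) = -1 + ((R + R)/(R + R))/2 = -1 + ((2*R)/((2*R)))/2 = -1 + ((2*R)*(1/(2*R)))/2 = -1 + (½)*1 = -1 + ½ = -½)
t(F) = -4
j(I) = -4 - I
j(a(r(y(3))))³ = (-4 - 1*(-½))³ = (-4 + ½)³ = (-7/2)³ = -343/8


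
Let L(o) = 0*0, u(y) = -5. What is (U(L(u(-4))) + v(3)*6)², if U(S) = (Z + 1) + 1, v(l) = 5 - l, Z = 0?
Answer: 196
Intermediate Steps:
L(o) = 0
U(S) = 2 (U(S) = (0 + 1) + 1 = 1 + 1 = 2)
(U(L(u(-4))) + v(3)*6)² = (2 + (5 - 1*3)*6)² = (2 + (5 - 3)*6)² = (2 + 2*6)² = (2 + 12)² = 14² = 196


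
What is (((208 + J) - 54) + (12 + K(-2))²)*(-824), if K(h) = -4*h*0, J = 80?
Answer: -311472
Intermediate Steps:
K(h) = 0
(((208 + J) - 54) + (12 + K(-2))²)*(-824) = (((208 + 80) - 54) + (12 + 0)²)*(-824) = ((288 - 54) + 12²)*(-824) = (234 + 144)*(-824) = 378*(-824) = -311472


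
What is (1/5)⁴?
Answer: 1/625 ≈ 0.0016000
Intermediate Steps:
(1/5)⁴ = (⅕)⁴ = 1/625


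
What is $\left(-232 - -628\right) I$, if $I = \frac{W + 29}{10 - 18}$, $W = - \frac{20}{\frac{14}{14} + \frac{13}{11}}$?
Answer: $- \frac{3927}{4} \approx -981.75$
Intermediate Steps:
$W = - \frac{55}{6}$ ($W = - \frac{20}{14 \cdot \frac{1}{14} + 13 \cdot \frac{1}{11}} = - \frac{20}{1 + \frac{13}{11}} = - \frac{20}{\frac{24}{11}} = \left(-20\right) \frac{11}{24} = - \frac{55}{6} \approx -9.1667$)
$I = - \frac{119}{48}$ ($I = \frac{- \frac{55}{6} + 29}{10 - 18} = \frac{119}{6 \left(-8\right)} = \frac{119}{6} \left(- \frac{1}{8}\right) = - \frac{119}{48} \approx -2.4792$)
$\left(-232 - -628\right) I = \left(-232 - -628\right) \left(- \frac{119}{48}\right) = \left(-232 + 628\right) \left(- \frac{119}{48}\right) = 396 \left(- \frac{119}{48}\right) = - \frac{3927}{4}$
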